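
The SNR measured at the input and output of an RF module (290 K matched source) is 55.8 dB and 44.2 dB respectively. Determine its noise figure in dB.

11.6 dB

NF (dB) = SNR_in(dB) − SNR_out(dB) when the source is at T₀
NF = 55.8 − 44.2 = 11.6 dB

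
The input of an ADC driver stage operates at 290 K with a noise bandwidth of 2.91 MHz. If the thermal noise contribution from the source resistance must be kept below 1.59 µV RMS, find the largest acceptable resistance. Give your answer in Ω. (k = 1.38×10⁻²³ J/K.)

Johnson–Nyquist: V_n = √(4kTRB) ⇒ R = V_n² / (4kTB)
4kTB = 4 × 1.38×10⁻²³ × 290 × 2.91×10⁶ = 4.66×10⁻¹⁴
R = (1.59×10⁻⁶)² / 4.66×10⁻¹⁴ = 5.43×10¹ Ω = 54.3 Ω

54.3 Ω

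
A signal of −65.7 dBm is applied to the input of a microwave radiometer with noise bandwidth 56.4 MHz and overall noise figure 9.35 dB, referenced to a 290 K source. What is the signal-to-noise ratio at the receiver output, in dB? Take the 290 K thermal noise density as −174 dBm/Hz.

21.4 dB

Noise floor: N = −174 + 10 log₁₀(B) + NF
10 log₁₀(5.64×10⁷) = 77.51 dB
N = −174 + 77.51 + 9.35 = −87.14 dBm
SNR = P_sig − N = −65.7 − (−87.14) = 21.44 dB → 21.4 dB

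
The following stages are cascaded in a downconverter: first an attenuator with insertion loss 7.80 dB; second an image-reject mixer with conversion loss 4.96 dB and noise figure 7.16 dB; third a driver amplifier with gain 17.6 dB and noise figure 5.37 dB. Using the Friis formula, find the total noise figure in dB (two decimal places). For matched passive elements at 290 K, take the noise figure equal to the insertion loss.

18.89 dB

Convert to linear (a loss of L dB is a gain of −L dB): F_i = 10^(NF_i/10), G_i = 10^(G_i,dB/10)
  Stage 1: F_1 = 10^(7.80/10) = 6.026, G_1 = 10^(−7.80/10) = 0.1660
  Stage 2: F_2 = 10^(7.16/10) = 5.200, G_2 = 10^(−4.96/10) = 0.3192
  Stage 3: F_3 = 10^(5.37/10) = 3.443, G_3 = 10^(17.6/10) = 57.54
Friis cascade:
  F = 6.026 + (5.200 − 1)/0.1660 + (3.443 − 1)/0.05297 = 77.47
NF = 10 log₁₀(77.47) = 18.89 dB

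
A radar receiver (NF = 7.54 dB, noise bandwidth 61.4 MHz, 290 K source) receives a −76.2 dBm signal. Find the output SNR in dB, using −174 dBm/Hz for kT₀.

Noise floor: N = −174 + 10 log₁₀(B) + NF
10 log₁₀(6.14×10⁷) = 77.88 dB
N = −174 + 77.88 + 7.54 = −88.58 dBm
SNR = P_sig − N = −76.2 − (−88.58) = 12.38 dB → 12.4 dB

12.4 dB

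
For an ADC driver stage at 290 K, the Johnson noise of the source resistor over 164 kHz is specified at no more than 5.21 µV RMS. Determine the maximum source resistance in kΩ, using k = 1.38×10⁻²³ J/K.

Johnson–Nyquist: V_n = √(4kTRB) ⇒ R = V_n² / (4kTB)
4kTB = 4 × 1.38×10⁻²³ × 290 × 1.64×10⁵ = 2.63×10⁻¹⁵
R = (5.21×10⁻⁶)² / 2.63×10⁻¹⁵ = 1.03×10⁴ Ω = 10.3 kΩ

10.3 kΩ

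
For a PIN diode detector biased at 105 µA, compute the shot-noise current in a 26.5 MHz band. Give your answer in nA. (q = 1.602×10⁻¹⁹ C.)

29.9 nA

I_n = √(2qI·B)
2qI·B = 2 × 1.602×10⁻¹⁹ × 1.05×10⁻⁴ × 2.65×10⁷ = 8.92×10⁻¹⁶ A²
I_n = √(8.92×10⁻¹⁶) = 2.99×10⁻⁸ A = 29.9 nA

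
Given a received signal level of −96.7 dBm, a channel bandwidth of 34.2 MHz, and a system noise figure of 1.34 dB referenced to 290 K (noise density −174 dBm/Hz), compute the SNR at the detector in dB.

Noise floor: N = −174 + 10 log₁₀(B) + NF
10 log₁₀(3.42×10⁷) = 75.34 dB
N = −174 + 75.34 + 1.34 = −97.32 dBm
SNR = P_sig − N = −96.7 − (−97.32) = 0.62 dB → 0.6 dB

0.6 dB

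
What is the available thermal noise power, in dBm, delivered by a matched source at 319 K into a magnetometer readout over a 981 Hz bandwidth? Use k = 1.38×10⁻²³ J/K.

−143.6 dBm

P_n = kTB = 1.38×10⁻²³ × 319 × 9.81×10² = 4.32×10⁻¹⁸ W
In dBm: 10 log₁₀(4.32×10⁻¹⁸ / 10⁻³) = −143.6 dBm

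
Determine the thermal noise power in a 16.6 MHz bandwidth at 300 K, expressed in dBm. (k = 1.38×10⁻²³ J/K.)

−101.6 dBm

P_n = kTB = 1.38×10⁻²³ × 300 × 1.66×10⁷ = 6.87×10⁻¹⁴ W
In dBm: 10 log₁₀(6.87×10⁻¹⁴ / 10⁻³) = −101.6 dBm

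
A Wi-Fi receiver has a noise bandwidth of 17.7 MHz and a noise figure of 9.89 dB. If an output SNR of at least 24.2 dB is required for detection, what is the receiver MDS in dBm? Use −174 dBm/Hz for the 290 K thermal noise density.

Sensitivity = −174 + 10 log₁₀(B) + NF + SNR_min
= −174 + 72.48 + 9.89 + 24.2
= −67.43 dBm → −67.4 dBm

−67.4 dBm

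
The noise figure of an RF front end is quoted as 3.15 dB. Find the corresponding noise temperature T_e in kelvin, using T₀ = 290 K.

F = 10^(3.15/10) = 2.06538
T_e = (F − 1)·T₀ = (2.06538 − 1) × 290 = 309 K

309 K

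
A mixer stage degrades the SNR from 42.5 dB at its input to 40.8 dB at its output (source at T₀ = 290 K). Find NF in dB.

1.7 dB

NF (dB) = SNR_in(dB) − SNR_out(dB) when the source is at T₀
NF = 42.5 − 40.8 = 1.7 dB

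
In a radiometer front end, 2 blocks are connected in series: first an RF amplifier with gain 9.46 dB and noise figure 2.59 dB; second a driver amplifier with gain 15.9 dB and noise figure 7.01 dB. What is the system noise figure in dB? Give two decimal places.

3.56 dB

Convert to linear (a loss of L dB is a gain of −L dB): F_i = 10^(NF_i/10), G_i = 10^(G_i,dB/10)
  Stage 1: F_1 = 10^(2.59/10) = 1.816, G_1 = 10^(9.46/10) = 8.831
  Stage 2: F_2 = 10^(7.01/10) = 5.023, G_2 = 10^(15.9/10) = 38.90
Friis cascade:
  F = 1.816 + (5.023 − 1)/8.831 = 2.271
NF = 10 log₁₀(2.271) = 3.56 dB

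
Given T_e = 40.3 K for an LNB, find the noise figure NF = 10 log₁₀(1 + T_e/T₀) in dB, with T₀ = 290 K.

0.565 dB

F = 1 + T_e/T₀ = 1 + 40.3/290 = 1.13897
NF = 10 log₁₀(1.13897) = 0.565 dB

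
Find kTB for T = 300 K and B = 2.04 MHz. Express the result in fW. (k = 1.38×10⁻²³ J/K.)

P_n = kTB = 1.38×10⁻²³ × 300 × 2.04×10⁶ = 8.45×10⁻¹⁵ W = 8.45 fW

8.45 fW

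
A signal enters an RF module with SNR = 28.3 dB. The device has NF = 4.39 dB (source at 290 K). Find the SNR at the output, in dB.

By definition F = SNR_in/SNR_out, so in dB: SNR_out = SNR_in − NF
SNR_out = 28.3 − 4.39 = 23.91 dB

23.91 dB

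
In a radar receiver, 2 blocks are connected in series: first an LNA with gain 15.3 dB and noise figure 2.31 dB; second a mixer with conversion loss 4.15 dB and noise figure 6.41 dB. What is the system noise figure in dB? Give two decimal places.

2.56 dB

Convert to linear (a loss of L dB is a gain of −L dB): F_i = 10^(NF_i/10), G_i = 10^(G_i,dB/10)
  Stage 1: F_1 = 10^(2.31/10) = 1.702, G_1 = 10^(15.3/10) = 33.88
  Stage 2: F_2 = 10^(6.41/10) = 4.375, G_2 = 10^(−4.15/10) = 0.3846
Friis cascade:
  F = 1.702 + (4.375 − 1)/33.88 = 1.802
NF = 10 log₁₀(1.802) = 2.56 dB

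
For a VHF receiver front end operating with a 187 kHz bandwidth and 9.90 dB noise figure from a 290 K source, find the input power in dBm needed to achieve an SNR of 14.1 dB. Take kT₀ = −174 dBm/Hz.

Sensitivity = −174 + 10 log₁₀(B) + NF + SNR_min
= −174 + 52.72 + 9.90 + 14.1
= −97.28 dBm → −97.3 dBm

−97.3 dBm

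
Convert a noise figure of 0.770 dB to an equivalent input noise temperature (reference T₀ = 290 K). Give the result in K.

56.3 K

F = 10^(0.770/10) = 1.19399
T_e = (F − 1)·T₀ = (1.19399 − 1) × 290 = 56.3 K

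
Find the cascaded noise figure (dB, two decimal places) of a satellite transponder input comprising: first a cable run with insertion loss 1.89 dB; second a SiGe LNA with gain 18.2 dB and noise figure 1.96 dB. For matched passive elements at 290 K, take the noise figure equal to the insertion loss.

3.85 dB

Convert to linear (a loss of L dB is a gain of −L dB): F_i = 10^(NF_i/10), G_i = 10^(G_i,dB/10)
  Stage 1: F_1 = 10^(1.89/10) = 1.545, G_1 = 10^(−1.89/10) = 0.6471
  Stage 2: F_2 = 10^(1.96/10) = 1.570, G_2 = 10^(18.2/10) = 66.07
Friis cascade:
  F = 1.545 + (1.570 − 1)/0.6471 = 2.427
NF = 10 log₁₀(2.427) = 3.85 dB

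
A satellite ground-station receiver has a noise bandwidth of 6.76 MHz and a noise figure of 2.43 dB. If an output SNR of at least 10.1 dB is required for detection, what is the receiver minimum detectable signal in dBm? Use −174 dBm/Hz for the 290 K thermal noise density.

Sensitivity = −174 + 10 log₁₀(B) + NF + SNR_min
= −174 + 68.3 + 2.43 + 10.1
= −93.17 dBm → −93.2 dBm

−93.2 dBm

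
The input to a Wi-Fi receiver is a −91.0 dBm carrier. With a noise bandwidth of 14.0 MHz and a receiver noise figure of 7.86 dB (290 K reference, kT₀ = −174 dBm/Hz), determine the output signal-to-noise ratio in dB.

Noise floor: N = −174 + 10 log₁₀(B) + NF
10 log₁₀(1.40×10⁷) = 71.46 dB
N = −174 + 71.46 + 7.86 = −94.68 dBm
SNR = P_sig − N = −91.0 − (−94.68) = 3.68 dB → 3.7 dB

3.7 dB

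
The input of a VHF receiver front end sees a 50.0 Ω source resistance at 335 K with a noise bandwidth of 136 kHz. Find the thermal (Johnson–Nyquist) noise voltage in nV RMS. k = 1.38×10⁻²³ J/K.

355 nV

V_n = √(4kTRB)
4kTRB = 4 × 1.38×10⁻²³ × 335 × 5.00×10¹ × 1.36×10⁵ = 1.26×10⁻¹³ V²
V_n = √(1.26×10⁻¹³) = 3.55×10⁻⁷ V = 355 nV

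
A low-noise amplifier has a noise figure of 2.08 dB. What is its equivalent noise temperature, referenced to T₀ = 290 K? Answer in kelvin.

178 K

F = 10^(2.08/10) = 1.61436
T_e = (F − 1)·T₀ = (1.61436 − 1) × 290 = 178 K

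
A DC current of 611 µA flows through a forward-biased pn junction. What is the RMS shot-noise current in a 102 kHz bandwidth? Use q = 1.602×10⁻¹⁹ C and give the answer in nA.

I_n = √(2qI·B)
2qI·B = 2 × 1.602×10⁻¹⁹ × 6.11×10⁻⁴ × 1.02×10⁵ = 2.00×10⁻¹⁷ A²
I_n = √(2.00×10⁻¹⁷) = 4.47×10⁻⁹ A = 4.47 nA

4.47 nA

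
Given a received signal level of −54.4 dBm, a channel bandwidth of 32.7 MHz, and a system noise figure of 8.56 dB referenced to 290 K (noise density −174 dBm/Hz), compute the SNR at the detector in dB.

Noise floor: N = −174 + 10 log₁₀(B) + NF
10 log₁₀(3.27×10⁷) = 75.15 dB
N = −174 + 75.15 + 8.56 = −90.29 dBm
SNR = P_sig − N = −54.4 − (−90.29) = 35.89 dB → 35.9 dB

35.9 dB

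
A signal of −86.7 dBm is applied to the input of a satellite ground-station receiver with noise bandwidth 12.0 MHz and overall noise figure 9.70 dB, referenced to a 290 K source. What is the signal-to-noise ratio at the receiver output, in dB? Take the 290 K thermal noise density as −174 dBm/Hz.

Noise floor: N = −174 + 10 log₁₀(B) + NF
10 log₁₀(1.20×10⁷) = 70.79 dB
N = −174 + 70.79 + 9.70 = −93.51 dBm
SNR = P_sig − N = −86.7 − (−93.51) = 6.81 dB → 6.8 dB

6.8 dB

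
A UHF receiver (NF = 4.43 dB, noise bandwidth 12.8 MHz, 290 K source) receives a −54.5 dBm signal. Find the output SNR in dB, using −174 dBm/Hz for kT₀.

44.0 dB

Noise floor: N = −174 + 10 log₁₀(B) + NF
10 log₁₀(1.28×10⁷) = 71.07 dB
N = −174 + 71.07 + 4.43 = −98.50 dBm
SNR = P_sig − N = −54.5 − (−98.50) = 44.00 dB → 44.0 dB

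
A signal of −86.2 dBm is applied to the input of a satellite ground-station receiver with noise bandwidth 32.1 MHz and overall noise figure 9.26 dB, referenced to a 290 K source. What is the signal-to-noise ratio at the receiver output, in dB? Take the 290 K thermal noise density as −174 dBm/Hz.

Noise floor: N = −174 + 10 log₁₀(B) + NF
10 log₁₀(3.21×10⁷) = 75.07 dB
N = −174 + 75.07 + 9.26 = −89.67 dBm
SNR = P_sig − N = −86.2 − (−89.67) = 3.47 dB → 3.5 dB

3.5 dB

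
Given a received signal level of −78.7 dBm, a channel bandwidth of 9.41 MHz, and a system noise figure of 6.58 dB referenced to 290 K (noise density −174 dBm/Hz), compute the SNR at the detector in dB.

Noise floor: N = −174 + 10 log₁₀(B) + NF
10 log₁₀(9.41×10⁶) = 69.74 dB
N = −174 + 69.74 + 6.58 = −97.68 dBm
SNR = P_sig − N = −78.7 − (−97.68) = 18.98 dB → 19.0 dB

19.0 dB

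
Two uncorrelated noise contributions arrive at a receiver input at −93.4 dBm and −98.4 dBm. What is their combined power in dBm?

Convert to linear, add, convert back:
P₁ = 4.57×10⁻¹³ W, P₂ = 1.45×10⁻¹³ W
P_tot = 6.02×10⁻¹³ W → 10 log₁₀(P_tot / 10⁻³) = −92.2 dBm

−92.2 dBm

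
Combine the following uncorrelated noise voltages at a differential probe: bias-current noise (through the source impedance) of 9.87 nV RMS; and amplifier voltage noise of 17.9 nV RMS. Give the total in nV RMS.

20.4 nV

Uncorrelated sources add in power (mean-square): V_tot = √(ΣV_i²)
V_tot = √[(9.87×10⁻⁹)² + (1.79×10⁻⁸)²] = 2.04×10⁻⁸ V = 20.4 nV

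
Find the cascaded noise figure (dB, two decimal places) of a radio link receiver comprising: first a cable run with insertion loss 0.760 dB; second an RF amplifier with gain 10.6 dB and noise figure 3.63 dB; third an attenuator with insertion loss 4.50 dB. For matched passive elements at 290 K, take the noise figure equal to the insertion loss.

4.68 dB

Convert to linear (a loss of L dB is a gain of −L dB): F_i = 10^(NF_i/10), G_i = 10^(G_i,dB/10)
  Stage 1: F_1 = 10^(0.760/10) = 1.191, G_1 = 10^(−0.760/10) = 0.8395
  Stage 2: F_2 = 10^(3.63/10) = 2.307, G_2 = 10^(10.6/10) = 11.48
  Stage 3: F_3 = 10^(4.50/10) = 2.818, G_3 = 10^(−4.50/10) = 0.3548
Friis cascade:
  F = 1.191 + (2.307 − 1)/0.8395 + (2.818 − 1)/9.638 = 2.937
NF = 10 log₁₀(2.937) = 4.68 dB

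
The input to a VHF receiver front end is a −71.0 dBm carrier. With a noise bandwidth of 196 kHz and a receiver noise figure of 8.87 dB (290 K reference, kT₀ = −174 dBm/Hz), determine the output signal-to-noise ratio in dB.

Noise floor: N = −174 + 10 log₁₀(B) + NF
10 log₁₀(1.96×10⁵) = 52.92 dB
N = −174 + 52.92 + 8.87 = −112.21 dBm
SNR = P_sig − N = −71.0 − (−112.21) = 41.21 dB → 41.2 dB

41.2 dB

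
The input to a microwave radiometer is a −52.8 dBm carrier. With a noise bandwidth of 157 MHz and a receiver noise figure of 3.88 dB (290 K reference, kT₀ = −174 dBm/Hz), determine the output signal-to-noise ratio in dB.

35.4 dB

Noise floor: N = −174 + 10 log₁₀(B) + NF
10 log₁₀(1.57×10⁸) = 81.96 dB
N = −174 + 81.96 + 3.88 = −88.16 dBm
SNR = P_sig − N = −52.8 − (−88.16) = 35.36 dB → 35.4 dB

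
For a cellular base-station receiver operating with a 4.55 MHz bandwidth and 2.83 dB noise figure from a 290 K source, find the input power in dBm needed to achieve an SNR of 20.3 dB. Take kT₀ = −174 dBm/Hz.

Sensitivity = −174 + 10 log₁₀(B) + NF + SNR_min
= −174 + 66.58 + 2.83 + 20.3
= −84.29 dBm → −84.3 dBm

−84.3 dBm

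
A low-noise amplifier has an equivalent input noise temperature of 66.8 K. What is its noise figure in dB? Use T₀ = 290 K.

F = 1 + T_e/T₀ = 1 + 66.8/290 = 1.23034
NF = 10 log₁₀(1.23034) = 0.900 dB

0.900 dB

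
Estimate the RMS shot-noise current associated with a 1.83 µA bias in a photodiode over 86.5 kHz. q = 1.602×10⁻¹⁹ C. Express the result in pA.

225 pA

I_n = √(2qI·B)
2qI·B = 2 × 1.602×10⁻¹⁹ × 1.83×10⁻⁶ × 8.65×10⁴ = 5.07×10⁻²⁰ A²
I_n = √(5.07×10⁻²⁰) = 2.25×10⁻¹⁰ A = 225 pA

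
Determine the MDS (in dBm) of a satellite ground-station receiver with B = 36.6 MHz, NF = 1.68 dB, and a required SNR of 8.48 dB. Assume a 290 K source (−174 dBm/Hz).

Sensitivity = −174 + 10 log₁₀(B) + NF + SNR_min
= −174 + 75.63 + 1.68 + 8.48
= −88.21 dBm → −88.2 dBm

−88.2 dBm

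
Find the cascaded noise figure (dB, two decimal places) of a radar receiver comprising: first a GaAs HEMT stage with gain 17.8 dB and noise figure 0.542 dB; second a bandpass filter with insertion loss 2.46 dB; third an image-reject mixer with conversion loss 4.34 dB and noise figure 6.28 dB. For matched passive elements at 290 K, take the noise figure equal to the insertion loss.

0.94 dB

Convert to linear (a loss of L dB is a gain of −L dB): F_i = 10^(NF_i/10), G_i = 10^(G_i,dB/10)
  Stage 1: F_1 = 10^(0.542/10) = 1.133, G_1 = 10^(17.8/10) = 60.26
  Stage 2: F_2 = 10^(2.46/10) = 1.762, G_2 = 10^(−2.46/10) = 0.5675
  Stage 3: F_3 = 10^(6.28/10) = 4.246, G_3 = 10^(−4.34/10) = 0.3681
Friis cascade:
  F = 1.133 + (1.762 − 1)/60.26 + (4.246 − 1)/34.20 = 1.240
NF = 10 log₁₀(1.240) = 0.94 dB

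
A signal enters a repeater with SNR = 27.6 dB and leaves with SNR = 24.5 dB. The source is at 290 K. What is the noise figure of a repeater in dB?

NF (dB) = SNR_in(dB) − SNR_out(dB) when the source is at T₀
NF = 27.6 − 24.5 = 3.1 dB

3.1 dB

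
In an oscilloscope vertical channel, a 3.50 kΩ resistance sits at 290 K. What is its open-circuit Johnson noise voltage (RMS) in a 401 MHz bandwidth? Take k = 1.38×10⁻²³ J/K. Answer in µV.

V_n = √(4kTRB)
4kTRB = 4 × 1.38×10⁻²³ × 290 × 3.50×10³ × 4.01×10⁸ = 2.25×10⁻⁸ V²
V_n = √(2.25×10⁻⁸) = 1.50×10⁻⁴ V = 150 µV

150 µV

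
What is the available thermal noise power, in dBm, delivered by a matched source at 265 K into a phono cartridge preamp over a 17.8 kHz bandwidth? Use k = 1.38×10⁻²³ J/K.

P_n = kTB = 1.38×10⁻²³ × 265 × 1.78×10⁴ = 6.51×10⁻¹⁷ W
In dBm: 10 log₁₀(6.51×10⁻¹⁷ / 10⁻³) = −131.9 dBm

−131.9 dBm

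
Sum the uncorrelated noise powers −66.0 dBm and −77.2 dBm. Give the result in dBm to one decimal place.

−65.7 dBm

Convert to linear, add, convert back:
P₁ = 2.51×10⁻¹⁰ W, P₂ = 1.91×10⁻¹¹ W
P_tot = 2.70×10⁻¹⁰ W → 10 log₁₀(P_tot / 10⁻³) = −65.7 dBm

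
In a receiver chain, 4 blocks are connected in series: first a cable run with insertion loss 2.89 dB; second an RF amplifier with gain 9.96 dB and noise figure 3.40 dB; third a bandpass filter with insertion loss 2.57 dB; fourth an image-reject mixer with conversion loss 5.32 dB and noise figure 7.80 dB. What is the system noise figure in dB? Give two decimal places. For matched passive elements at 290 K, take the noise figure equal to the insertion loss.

Convert to linear (a loss of L dB is a gain of −L dB): F_i = 10^(NF_i/10), G_i = 10^(G_i,dB/10)
  Stage 1: F_1 = 10^(2.89/10) = 1.945, G_1 = 10^(−2.89/10) = 0.5140
  Stage 2: F_2 = 10^(3.40/10) = 2.188, G_2 = 10^(9.96/10) = 9.908
  Stage 3: F_3 = 10^(2.57/10) = 1.807, G_3 = 10^(−2.57/10) = 0.5534
  Stage 4: F_4 = 10^(7.80/10) = 6.026, G_4 = 10^(−5.32/10) = 0.2938
Friis cascade:
  F = 1.945 + (2.188 − 1)/0.5140 + (1.807 − 1)/5.093 + (6.026 − 1)/2.818 = 6.198
NF = 10 log₁₀(6.198) = 7.92 dB

7.92 dB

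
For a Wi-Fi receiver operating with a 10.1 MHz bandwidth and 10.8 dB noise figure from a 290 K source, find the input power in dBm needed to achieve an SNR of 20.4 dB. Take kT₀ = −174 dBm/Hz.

−72.8 dBm

Sensitivity = −174 + 10 log₁₀(B) + NF + SNR_min
= −174 + 70.04 + 10.8 + 20.4
= −72.76 dBm → −72.8 dBm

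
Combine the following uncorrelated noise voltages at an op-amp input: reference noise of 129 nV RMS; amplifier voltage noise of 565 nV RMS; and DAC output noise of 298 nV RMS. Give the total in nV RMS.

652 nV

Uncorrelated sources add in power (mean-square): V_tot = √(ΣV_i²)
V_tot = √[(1.29×10⁻⁷)² + (5.65×10⁻⁷)² + (2.98×10⁻⁷)²] = 6.52×10⁻⁷ V = 652 nV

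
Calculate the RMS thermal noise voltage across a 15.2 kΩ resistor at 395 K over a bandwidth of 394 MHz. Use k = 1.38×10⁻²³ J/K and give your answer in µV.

V_n = √(4kTRB)
4kTRB = 4 × 1.38×10⁻²³ × 395 × 1.52×10⁴ × 3.94×10⁸ = 1.31×10⁻⁷ V²
V_n = √(1.31×10⁻⁷) = 3.61×10⁻⁴ V = 361 µV

361 µV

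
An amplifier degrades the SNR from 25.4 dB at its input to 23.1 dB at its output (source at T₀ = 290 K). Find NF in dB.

NF (dB) = SNR_in(dB) − SNR_out(dB) when the source is at T₀
NF = 25.4 − 23.1 = 2.3 dB

2.3 dB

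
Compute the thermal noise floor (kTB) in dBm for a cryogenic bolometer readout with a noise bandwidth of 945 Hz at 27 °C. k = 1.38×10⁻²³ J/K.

T = 27 °C + 273.15 = 300.15 K
P_n = kTB = 1.38×10⁻²³ × 300.15 × 9.45×10² = 3.91×10⁻¹⁸ W
In dBm: 10 log₁₀(3.91×10⁻¹⁸ / 10⁻³) = −144.1 dBm

−144.1 dBm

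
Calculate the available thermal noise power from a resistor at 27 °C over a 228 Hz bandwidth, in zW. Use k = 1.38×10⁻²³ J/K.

944 zW

T = 27 °C + 273.15 = 300.15 K
P_n = kTB = 1.38×10⁻²³ × 300.15 × 2.28×10² = 9.44×10⁻¹⁹ W = 944 zW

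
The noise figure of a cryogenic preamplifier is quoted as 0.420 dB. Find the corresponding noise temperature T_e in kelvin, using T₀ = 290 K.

F = 10^(0.420/10) = 1.10154
T_e = (F − 1)·T₀ = (1.10154 − 1) × 290 = 29.4 K

29.4 K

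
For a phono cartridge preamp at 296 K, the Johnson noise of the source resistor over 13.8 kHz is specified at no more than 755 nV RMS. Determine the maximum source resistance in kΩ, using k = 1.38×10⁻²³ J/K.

Johnson–Nyquist: V_n = √(4kTRB) ⇒ R = V_n² / (4kTB)
4kTB = 4 × 1.38×10⁻²³ × 296 × 1.38×10⁴ = 2.25×10⁻¹⁶
R = (7.55×10⁻⁷)² / 2.25×10⁻¹⁶ = 2.53×10³ Ω = 2.53 kΩ

2.53 kΩ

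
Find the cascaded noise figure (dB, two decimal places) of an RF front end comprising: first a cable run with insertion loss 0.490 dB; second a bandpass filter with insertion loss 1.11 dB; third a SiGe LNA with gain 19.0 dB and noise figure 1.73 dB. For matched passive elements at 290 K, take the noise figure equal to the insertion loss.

3.33 dB

Convert to linear (a loss of L dB is a gain of −L dB): F_i = 10^(NF_i/10), G_i = 10^(G_i,dB/10)
  Stage 1: F_1 = 10^(0.490/10) = 1.119, G_1 = 10^(−0.490/10) = 0.8933
  Stage 2: F_2 = 10^(1.11/10) = 1.291, G_2 = 10^(−1.11/10) = 0.7745
  Stage 3: F_3 = 10^(1.73/10) = 1.489, G_3 = 10^(19.0/10) = 79.43
Friis cascade:
  F = 1.119 + (1.291 − 1)/0.8933 + (1.489 − 1)/0.6918 = 2.153
NF = 10 log₁₀(2.153) = 3.33 dB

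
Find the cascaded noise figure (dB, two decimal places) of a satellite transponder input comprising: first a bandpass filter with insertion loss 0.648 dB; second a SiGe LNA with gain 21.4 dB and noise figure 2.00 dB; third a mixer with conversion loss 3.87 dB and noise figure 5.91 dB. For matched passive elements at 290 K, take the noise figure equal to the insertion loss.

2.71 dB

Convert to linear (a loss of L dB is a gain of −L dB): F_i = 10^(NF_i/10), G_i = 10^(G_i,dB/10)
  Stage 1: F_1 = 10^(0.648/10) = 1.161, G_1 = 10^(−0.648/10) = 0.8614
  Stage 2: F_2 = 10^(2.00/10) = 1.585, G_2 = 10^(21.4/10) = 138.0
  Stage 3: F_3 = 10^(5.91/10) = 3.899, G_3 = 10^(−3.87/10) = 0.4102
Friis cascade:
  F = 1.161 + (1.585 − 1)/0.8614 + (3.899 − 1)/118.9 = 1.864
NF = 10 log₁₀(1.864) = 2.71 dB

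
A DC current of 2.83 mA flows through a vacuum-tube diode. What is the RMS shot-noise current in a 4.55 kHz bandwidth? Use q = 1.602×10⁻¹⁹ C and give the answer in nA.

2.03 nA

I_n = √(2qI·B)
2qI·B = 2 × 1.602×10⁻¹⁹ × 2.83×10⁻³ × 4.55×10³ = 4.13×10⁻¹⁸ A²
I_n = √(4.13×10⁻¹⁸) = 2.03×10⁻⁹ A = 2.03 nA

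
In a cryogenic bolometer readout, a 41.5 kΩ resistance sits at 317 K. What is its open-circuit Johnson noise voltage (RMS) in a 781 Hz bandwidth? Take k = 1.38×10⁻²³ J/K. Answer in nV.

753 nV

V_n = √(4kTRB)
4kTRB = 4 × 1.38×10⁻²³ × 317 × 4.15×10⁴ × 7.81×10² = 5.67×10⁻¹³ V²
V_n = √(5.67×10⁻¹³) = 7.53×10⁻⁷ V = 753 nV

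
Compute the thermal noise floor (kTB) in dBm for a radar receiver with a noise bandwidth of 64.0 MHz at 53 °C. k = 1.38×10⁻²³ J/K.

−95.4 dBm

T = 53 °C + 273.15 = 326.15 K
P_n = kTB = 1.38×10⁻²³ × 326.15 × 6.40×10⁷ = 2.88×10⁻¹³ W
In dBm: 10 log₁₀(2.88×10⁻¹³ / 10⁻³) = −95.4 dBm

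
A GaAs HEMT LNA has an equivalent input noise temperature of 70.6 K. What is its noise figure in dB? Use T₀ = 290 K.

0.946 dB

F = 1 + T_e/T₀ = 1 + 70.6/290 = 1.24345
NF = 10 log₁₀(1.24345) = 0.946 dB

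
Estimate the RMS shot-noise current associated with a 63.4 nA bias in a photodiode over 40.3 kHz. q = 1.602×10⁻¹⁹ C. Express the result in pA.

I_n = √(2qI·B)
2qI·B = 2 × 1.602×10⁻¹⁹ × 6.34×10⁻⁸ × 4.03×10⁴ = 8.19×10⁻²² A²
I_n = √(8.19×10⁻²²) = 2.86×10⁻¹¹ A = 28.6 pA

28.6 pA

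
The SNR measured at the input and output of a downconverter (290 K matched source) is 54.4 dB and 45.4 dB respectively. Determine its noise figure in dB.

NF (dB) = SNR_in(dB) − SNR_out(dB) when the source is at T₀
NF = 54.4 − 45.4 = 9.0 dB

9.0 dB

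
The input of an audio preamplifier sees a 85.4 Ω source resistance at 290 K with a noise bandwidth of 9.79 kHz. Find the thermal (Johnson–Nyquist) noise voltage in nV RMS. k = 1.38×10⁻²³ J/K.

V_n = √(4kTRB)
4kTRB = 4 × 1.38×10⁻²³ × 290 × 8.54×10¹ × 9.79×10³ = 1.34×10⁻¹⁴ V²
V_n = √(1.34×10⁻¹⁴) = 1.16×10⁻⁷ V = 116 nV

116 nV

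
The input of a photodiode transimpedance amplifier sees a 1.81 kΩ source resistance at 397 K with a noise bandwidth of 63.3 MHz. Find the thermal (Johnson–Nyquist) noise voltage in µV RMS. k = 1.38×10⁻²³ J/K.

50.1 µV

V_n = √(4kTRB)
4kTRB = 4 × 1.38×10⁻²³ × 397 × 1.81×10³ × 6.33×10⁷ = 2.51×10⁻⁹ V²
V_n = √(2.51×10⁻⁹) = 5.01×10⁻⁵ V = 50.1 µV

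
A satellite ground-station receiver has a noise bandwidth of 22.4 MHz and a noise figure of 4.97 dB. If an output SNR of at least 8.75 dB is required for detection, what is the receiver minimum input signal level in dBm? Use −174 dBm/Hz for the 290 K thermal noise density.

−86.8 dBm

Sensitivity = −174 + 10 log₁₀(B) + NF + SNR_min
= −174 + 73.5 + 4.97 + 8.75
= −86.78 dBm → −86.8 dBm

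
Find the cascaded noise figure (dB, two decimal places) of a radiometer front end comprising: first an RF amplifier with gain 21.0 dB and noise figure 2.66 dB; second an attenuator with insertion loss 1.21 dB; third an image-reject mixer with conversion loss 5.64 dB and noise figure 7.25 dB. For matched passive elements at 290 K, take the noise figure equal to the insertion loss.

2.77 dB

Convert to linear (a loss of L dB is a gain of −L dB): F_i = 10^(NF_i/10), G_i = 10^(G_i,dB/10)
  Stage 1: F_1 = 10^(2.66/10) = 1.845, G_1 = 10^(21.0/10) = 125.9
  Stage 2: F_2 = 10^(1.21/10) = 1.321, G_2 = 10^(−1.21/10) = 0.7568
  Stage 3: F_3 = 10^(7.25/10) = 5.309, G_3 = 10^(−5.64/10) = 0.2729
Friis cascade:
  F = 1.845 + (1.321 − 1)/125.9 + (5.309 − 1)/95.28 = 1.893
NF = 10 log₁₀(1.893) = 2.77 dB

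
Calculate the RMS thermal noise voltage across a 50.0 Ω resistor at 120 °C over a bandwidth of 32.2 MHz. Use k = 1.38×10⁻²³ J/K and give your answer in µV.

5.91 µV

T = 120 °C + 273.15 = 393.15 K
V_n = √(4kTRB)
4kTRB = 4 × 1.38×10⁻²³ × 393.15 × 5.00×10¹ × 3.22×10⁷ = 3.49×10⁻¹¹ V²
V_n = √(3.49×10⁻¹¹) = 5.91×10⁻⁶ V = 5.91 µV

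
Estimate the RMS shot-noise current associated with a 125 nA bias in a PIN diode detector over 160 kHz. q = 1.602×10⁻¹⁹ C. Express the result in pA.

80.0 pA

I_n = √(2qI·B)
2qI·B = 2 × 1.602×10⁻¹⁹ × 1.25×10⁻⁷ × 1.60×10⁵ = 6.41×10⁻²¹ A²
I_n = √(6.41×10⁻²¹) = 8.00×10⁻¹¹ A = 80.0 pA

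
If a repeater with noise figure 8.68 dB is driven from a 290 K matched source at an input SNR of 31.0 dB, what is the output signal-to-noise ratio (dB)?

22.32 dB

By definition F = SNR_in/SNR_out, so in dB: SNR_out = SNR_in − NF
SNR_out = 31.0 − 8.68 = 22.32 dB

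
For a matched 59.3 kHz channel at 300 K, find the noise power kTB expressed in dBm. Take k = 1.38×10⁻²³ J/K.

P_n = kTB = 1.38×10⁻²³ × 300 × 5.93×10⁴ = 2.46×10⁻¹⁶ W
In dBm: 10 log₁₀(2.46×10⁻¹⁶ / 10⁻³) = −126.1 dBm

−126.1 dBm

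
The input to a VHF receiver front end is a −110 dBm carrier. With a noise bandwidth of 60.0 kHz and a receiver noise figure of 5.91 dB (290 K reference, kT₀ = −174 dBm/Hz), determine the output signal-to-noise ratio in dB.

10.3 dB

Noise floor: N = −174 + 10 log₁₀(B) + NF
10 log₁₀(6.00×10⁴) = 47.78 dB
N = −174 + 47.78 + 5.91 = −120.31 dBm
SNR = P_sig − N = −110 − (−120.31) = 10.31 dB → 10.3 dB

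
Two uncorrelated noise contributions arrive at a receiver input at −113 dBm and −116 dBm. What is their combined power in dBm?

−111.2 dBm

Convert to linear, add, convert back:
P₁ = 5.01×10⁻¹⁵ W, P₂ = 2.51×10⁻¹⁵ W
P_tot = 7.52×10⁻¹⁵ W → 10 log₁₀(P_tot / 10⁻³) = −111.2 dBm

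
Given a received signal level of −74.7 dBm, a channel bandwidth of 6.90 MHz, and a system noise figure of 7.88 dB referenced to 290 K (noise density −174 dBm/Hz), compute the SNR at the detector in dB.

Noise floor: N = −174 + 10 log₁₀(B) + NF
10 log₁₀(6.90×10⁶) = 68.39 dB
N = −174 + 68.39 + 7.88 = −97.73 dBm
SNR = P_sig − N = −74.7 − (−97.73) = 23.03 dB → 23.0 dB

23.0 dB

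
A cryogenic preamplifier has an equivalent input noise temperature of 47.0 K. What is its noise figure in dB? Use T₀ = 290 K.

F = 1 + T_e/T₀ = 1 + 47.0/290 = 1.16207
NF = 10 log₁₀(1.16207) = 0.652 dB

0.652 dB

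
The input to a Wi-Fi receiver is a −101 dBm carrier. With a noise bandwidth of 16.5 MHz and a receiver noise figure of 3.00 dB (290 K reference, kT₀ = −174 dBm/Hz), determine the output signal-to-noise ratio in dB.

−2.2 dB

Noise floor: N = −174 + 10 log₁₀(B) + NF
10 log₁₀(1.65×10⁷) = 72.17 dB
N = −174 + 72.17 + 3.00 = −98.83 dBm
SNR = P_sig − N = −101 − (−98.83) = −2.17 dB → −2.2 dB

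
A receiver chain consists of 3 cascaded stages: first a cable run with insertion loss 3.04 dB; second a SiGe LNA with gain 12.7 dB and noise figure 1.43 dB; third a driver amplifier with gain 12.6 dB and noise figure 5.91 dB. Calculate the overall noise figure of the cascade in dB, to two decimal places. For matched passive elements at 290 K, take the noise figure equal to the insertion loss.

Convert to linear (a loss of L dB is a gain of −L dB): F_i = 10^(NF_i/10), G_i = 10^(G_i,dB/10)
  Stage 1: F_1 = 10^(3.04/10) = 2.014, G_1 = 10^(−3.04/10) = 0.4966
  Stage 2: F_2 = 10^(1.43/10) = 1.390, G_2 = 10^(12.7/10) = 18.62
  Stage 3: F_3 = 10^(5.91/10) = 3.899, G_3 = 10^(12.6/10) = 18.20
Friis cascade:
  F = 2.014 + (1.390 − 1)/0.4966 + (3.899 − 1)/9.247 = 3.113
NF = 10 log₁₀(3.113) = 4.93 dB

4.93 dB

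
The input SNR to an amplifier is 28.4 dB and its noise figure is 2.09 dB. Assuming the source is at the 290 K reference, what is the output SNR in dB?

By definition F = SNR_in/SNR_out, so in dB: SNR_out = SNR_in − NF
SNR_out = 28.4 − 2.09 = 26.31 dB

26.31 dB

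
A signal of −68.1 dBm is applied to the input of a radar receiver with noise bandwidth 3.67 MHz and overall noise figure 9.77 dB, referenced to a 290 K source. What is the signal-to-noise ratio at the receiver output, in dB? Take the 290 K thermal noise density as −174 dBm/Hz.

30.5 dB

Noise floor: N = −174 + 10 log₁₀(B) + NF
10 log₁₀(3.67×10⁶) = 65.65 dB
N = −174 + 65.65 + 9.77 = −98.58 dBm
SNR = P_sig − N = −68.1 − (−98.58) = 30.48 dB → 30.5 dB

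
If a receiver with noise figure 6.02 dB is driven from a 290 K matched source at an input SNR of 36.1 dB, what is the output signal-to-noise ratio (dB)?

30.08 dB

By definition F = SNR_in/SNR_out, so in dB: SNR_out = SNR_in − NF
SNR_out = 36.1 − 6.02 = 30.08 dB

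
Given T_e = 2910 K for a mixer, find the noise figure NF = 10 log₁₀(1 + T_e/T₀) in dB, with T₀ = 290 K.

10.43 dB

F = 1 + T_e/T₀ = 1 + 2910/290 = 11.0345
NF = 10 log₁₀(11.0345) = 10.43 dB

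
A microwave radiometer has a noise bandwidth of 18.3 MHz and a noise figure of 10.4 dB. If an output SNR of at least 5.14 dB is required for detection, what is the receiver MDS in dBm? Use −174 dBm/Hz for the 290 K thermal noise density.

−85.8 dBm

Sensitivity = −174 + 10 log₁₀(B) + NF + SNR_min
= −174 + 72.62 + 10.4 + 5.14
= −85.84 dBm → −85.8 dBm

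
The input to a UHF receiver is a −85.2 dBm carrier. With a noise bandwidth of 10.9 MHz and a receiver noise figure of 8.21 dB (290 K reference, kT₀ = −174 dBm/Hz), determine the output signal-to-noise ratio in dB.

10.2 dB

Noise floor: N = −174 + 10 log₁₀(B) + NF
10 log₁₀(1.09×10⁷) = 70.37 dB
N = −174 + 70.37 + 8.21 = −95.42 dBm
SNR = P_sig − N = −85.2 − (−95.42) = 10.22 dB → 10.2 dB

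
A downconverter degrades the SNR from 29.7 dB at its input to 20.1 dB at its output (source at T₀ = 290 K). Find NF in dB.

NF (dB) = SNR_in(dB) − SNR_out(dB) when the source is at T₀
NF = 29.7 − 20.1 = 9.6 dB

9.6 dB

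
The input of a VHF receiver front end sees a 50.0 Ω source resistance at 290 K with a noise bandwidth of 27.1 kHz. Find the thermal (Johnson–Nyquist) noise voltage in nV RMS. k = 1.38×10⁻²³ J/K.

V_n = √(4kTRB)
4kTRB = 4 × 1.38×10⁻²³ × 290 × 5.00×10¹ × 2.71×10⁴ = 2.17×10⁻¹⁴ V²
V_n = √(2.17×10⁻¹⁴) = 1.47×10⁻⁷ V = 147 nV

147 nV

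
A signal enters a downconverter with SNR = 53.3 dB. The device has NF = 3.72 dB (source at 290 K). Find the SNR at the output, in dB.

By definition F = SNR_in/SNR_out, so in dB: SNR_out = SNR_in − NF
SNR_out = 53.3 − 3.72 = 49.58 dB

49.58 dB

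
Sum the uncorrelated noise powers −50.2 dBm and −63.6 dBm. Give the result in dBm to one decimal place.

Convert to linear, add, convert back:
P₁ = 9.55×10⁻⁹ W, P₂ = 4.37×10⁻¹⁰ W
P_tot = 9.99×10⁻⁹ W → 10 log₁₀(P_tot / 10⁻³) = −50.0 dBm

−50.0 dBm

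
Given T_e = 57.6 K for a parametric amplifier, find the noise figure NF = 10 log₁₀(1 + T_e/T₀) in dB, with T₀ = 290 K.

F = 1 + T_e/T₀ = 1 + 57.6/290 = 1.19862
NF = 10 log₁₀(1.19862) = 0.787 dB

0.787 dB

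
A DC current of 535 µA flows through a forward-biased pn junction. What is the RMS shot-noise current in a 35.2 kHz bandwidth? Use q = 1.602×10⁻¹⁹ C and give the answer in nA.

I_n = √(2qI·B)
2qI·B = 2 × 1.602×10⁻¹⁹ × 5.35×10⁻⁴ × 3.52×10⁴ = 6.03×10⁻¹⁸ A²
I_n = √(6.03×10⁻¹⁸) = 2.46×10⁻⁹ A = 2.46 nA

2.46 nA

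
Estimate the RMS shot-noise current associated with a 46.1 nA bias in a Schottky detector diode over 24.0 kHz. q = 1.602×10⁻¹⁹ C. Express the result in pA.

18.8 pA

I_n = √(2qI·B)
2qI·B = 2 × 1.602×10⁻¹⁹ × 4.61×10⁻⁸ × 2.40×10⁴ = 3.54×10⁻²² A²
I_n = √(3.54×10⁻²²) = 1.88×10⁻¹¹ A = 18.8 pA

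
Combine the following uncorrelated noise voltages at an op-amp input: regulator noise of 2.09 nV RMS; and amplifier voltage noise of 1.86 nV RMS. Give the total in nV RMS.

Uncorrelated sources add in power (mean-square): V_tot = √(ΣV_i²)
V_tot = √[(2.09×10⁻⁹)² + (1.86×10⁻⁹)²] = 2.80×10⁻⁹ V = 2.80 nV

2.80 nV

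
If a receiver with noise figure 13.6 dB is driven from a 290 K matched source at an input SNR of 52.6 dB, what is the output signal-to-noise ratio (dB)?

39.0 dB

By definition F = SNR_in/SNR_out, so in dB: SNR_out = SNR_in − NF
SNR_out = 52.6 − 13.6 = 39.0 dB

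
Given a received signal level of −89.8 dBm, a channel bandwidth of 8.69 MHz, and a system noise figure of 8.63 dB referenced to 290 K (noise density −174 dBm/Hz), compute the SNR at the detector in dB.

6.2 dB

Noise floor: N = −174 + 10 log₁₀(B) + NF
10 log₁₀(8.69×10⁶) = 69.39 dB
N = −174 + 69.39 + 8.63 = −95.98 dBm
SNR = P_sig − N = −89.8 − (−95.98) = 6.18 dB → 6.2 dB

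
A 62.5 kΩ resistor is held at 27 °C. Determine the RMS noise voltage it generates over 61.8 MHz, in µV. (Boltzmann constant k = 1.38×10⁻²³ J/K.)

T = 27 °C + 273.15 = 300.15 K
V_n = √(4kTRB)
4kTRB = 4 × 1.38×10⁻²³ × 300.15 × 6.25×10⁴ × 6.18×10⁷ = 6.40×10⁻⁸ V²
V_n = √(6.40×10⁻⁸) = 2.53×10⁻⁴ V = 253 µV

253 µV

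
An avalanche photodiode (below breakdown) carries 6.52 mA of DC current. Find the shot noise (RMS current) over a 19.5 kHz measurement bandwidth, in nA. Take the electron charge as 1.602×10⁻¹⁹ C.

I_n = √(2qI·B)
2qI·B = 2 × 1.602×10⁻¹⁹ × 6.52×10⁻³ × 1.95×10⁴ = 4.07×10⁻¹⁷ A²
I_n = √(4.07×10⁻¹⁷) = 6.38×10⁻⁹ A = 6.38 nA

6.38 nA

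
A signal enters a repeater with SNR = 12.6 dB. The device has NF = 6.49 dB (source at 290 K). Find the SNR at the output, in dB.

6.11 dB

By definition F = SNR_in/SNR_out, so in dB: SNR_out = SNR_in − NF
SNR_out = 12.6 − 6.49 = 6.11 dB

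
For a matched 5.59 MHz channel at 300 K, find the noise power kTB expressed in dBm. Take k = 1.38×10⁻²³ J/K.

−106.4 dBm

P_n = kTB = 1.38×10⁻²³ × 300 × 5.59×10⁶ = 2.31×10⁻¹⁴ W
In dBm: 10 log₁₀(2.31×10⁻¹⁴ / 10⁻³) = −106.4 dBm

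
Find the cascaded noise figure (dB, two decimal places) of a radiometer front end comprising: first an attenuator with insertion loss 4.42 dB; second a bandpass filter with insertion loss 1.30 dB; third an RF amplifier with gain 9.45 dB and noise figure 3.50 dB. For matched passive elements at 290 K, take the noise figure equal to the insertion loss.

9.22 dB

Convert to linear (a loss of L dB is a gain of −L dB): F_i = 10^(NF_i/10), G_i = 10^(G_i,dB/10)
  Stage 1: F_1 = 10^(4.42/10) = 2.767, G_1 = 10^(−4.42/10) = 0.3614
  Stage 2: F_2 = 10^(1.30/10) = 1.349, G_2 = 10^(−1.30/10) = 0.7413
  Stage 3: F_3 = 10^(3.50/10) = 2.239, G_3 = 10^(9.45/10) = 8.810
Friis cascade:
  F = 2.767 + (1.349 − 1)/0.3614 + (2.239 − 1)/0.2679 = 8.356
NF = 10 log₁₀(8.356) = 9.22 dB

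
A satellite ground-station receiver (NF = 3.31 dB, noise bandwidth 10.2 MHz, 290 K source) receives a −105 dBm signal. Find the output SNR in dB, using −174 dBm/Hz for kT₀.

−4.4 dB

Noise floor: N = −174 + 10 log₁₀(B) + NF
10 log₁₀(1.02×10⁷) = 70.09 dB
N = −174 + 70.09 + 3.31 = −100.60 dBm
SNR = P_sig − N = −105 − (−100.60) = −4.40 dB → −4.4 dB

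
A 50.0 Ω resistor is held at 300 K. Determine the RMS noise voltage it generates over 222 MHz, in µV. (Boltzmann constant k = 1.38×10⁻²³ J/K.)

V_n = √(4kTRB)
4kTRB = 4 × 1.38×10⁻²³ × 300 × 5.00×10¹ × 2.22×10⁸ = 1.84×10⁻¹⁰ V²
V_n = √(1.84×10⁻¹⁰) = 1.36×10⁻⁵ V = 13.6 µV

13.6 µV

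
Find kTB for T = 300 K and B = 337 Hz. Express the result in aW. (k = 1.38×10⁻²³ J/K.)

1.40 aW

P_n = kTB = 1.38×10⁻²³ × 300 × 3.37×10² = 1.40×10⁻¹⁸ W = 1.40 aW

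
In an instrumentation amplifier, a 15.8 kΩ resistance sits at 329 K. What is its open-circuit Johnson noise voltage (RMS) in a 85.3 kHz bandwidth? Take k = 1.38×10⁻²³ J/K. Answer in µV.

V_n = √(4kTRB)
4kTRB = 4 × 1.38×10⁻²³ × 329 × 1.58×10⁴ × 8.53×10⁴ = 2.45×10⁻¹¹ V²
V_n = √(2.45×10⁻¹¹) = 4.95×10⁻⁶ V = 4.95 µV

4.95 µV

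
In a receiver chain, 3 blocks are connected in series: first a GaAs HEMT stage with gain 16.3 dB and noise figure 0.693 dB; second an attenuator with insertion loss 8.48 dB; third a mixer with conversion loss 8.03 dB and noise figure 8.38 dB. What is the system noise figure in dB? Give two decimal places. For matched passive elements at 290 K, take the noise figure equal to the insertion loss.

Convert to linear (a loss of L dB is a gain of −L dB): F_i = 10^(NF_i/10), G_i = 10^(G_i,dB/10)
  Stage 1: F_1 = 10^(0.693/10) = 1.173, G_1 = 10^(16.3/10) = 42.66
  Stage 2: F_2 = 10^(8.48/10) = 7.047, G_2 = 10^(−8.48/10) = 0.1419
  Stage 3: F_3 = 10^(8.38/10) = 6.887, G_3 = 10^(−8.03/10) = 0.1574
Friis cascade:
  F = 1.173 + (7.047 − 1)/42.66 + (6.887 − 1)/6.053 = 2.287
NF = 10 log₁₀(2.287) = 3.59 dB

3.59 dB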